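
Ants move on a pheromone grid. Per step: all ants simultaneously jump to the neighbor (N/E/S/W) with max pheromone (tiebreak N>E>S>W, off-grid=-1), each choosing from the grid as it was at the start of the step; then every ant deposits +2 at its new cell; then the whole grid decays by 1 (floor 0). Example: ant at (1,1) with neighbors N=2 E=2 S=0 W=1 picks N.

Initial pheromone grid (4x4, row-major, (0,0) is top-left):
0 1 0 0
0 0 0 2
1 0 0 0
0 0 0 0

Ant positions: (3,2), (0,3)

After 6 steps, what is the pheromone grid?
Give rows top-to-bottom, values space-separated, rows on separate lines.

After step 1: ants at (2,2),(1,3)
  0 0 0 0
  0 0 0 3
  0 0 1 0
  0 0 0 0
After step 2: ants at (1,2),(0,3)
  0 0 0 1
  0 0 1 2
  0 0 0 0
  0 0 0 0
After step 3: ants at (1,3),(1,3)
  0 0 0 0
  0 0 0 5
  0 0 0 0
  0 0 0 0
After step 4: ants at (0,3),(0,3)
  0 0 0 3
  0 0 0 4
  0 0 0 0
  0 0 0 0
After step 5: ants at (1,3),(1,3)
  0 0 0 2
  0 0 0 7
  0 0 0 0
  0 0 0 0
After step 6: ants at (0,3),(0,3)
  0 0 0 5
  0 0 0 6
  0 0 0 0
  0 0 0 0

0 0 0 5
0 0 0 6
0 0 0 0
0 0 0 0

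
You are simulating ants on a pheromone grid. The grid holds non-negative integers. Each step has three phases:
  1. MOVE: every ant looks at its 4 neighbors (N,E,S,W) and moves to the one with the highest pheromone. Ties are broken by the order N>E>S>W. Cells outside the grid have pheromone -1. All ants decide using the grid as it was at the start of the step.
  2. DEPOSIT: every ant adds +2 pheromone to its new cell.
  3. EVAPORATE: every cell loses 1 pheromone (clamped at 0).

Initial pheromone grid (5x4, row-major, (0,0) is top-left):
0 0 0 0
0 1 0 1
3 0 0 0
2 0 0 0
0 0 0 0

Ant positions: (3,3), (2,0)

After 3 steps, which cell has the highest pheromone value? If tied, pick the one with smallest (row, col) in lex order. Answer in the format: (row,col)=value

Step 1: ant0:(3,3)->N->(2,3) | ant1:(2,0)->S->(3,0)
  grid max=3 at (3,0)
Step 2: ant0:(2,3)->N->(1,3) | ant1:(3,0)->N->(2,0)
  grid max=3 at (2,0)
Step 3: ant0:(1,3)->N->(0,3) | ant1:(2,0)->S->(3,0)
  grid max=3 at (3,0)
Final grid:
  0 0 0 1
  0 0 0 0
  2 0 0 0
  3 0 0 0
  0 0 0 0
Max pheromone 3 at (3,0)

Answer: (3,0)=3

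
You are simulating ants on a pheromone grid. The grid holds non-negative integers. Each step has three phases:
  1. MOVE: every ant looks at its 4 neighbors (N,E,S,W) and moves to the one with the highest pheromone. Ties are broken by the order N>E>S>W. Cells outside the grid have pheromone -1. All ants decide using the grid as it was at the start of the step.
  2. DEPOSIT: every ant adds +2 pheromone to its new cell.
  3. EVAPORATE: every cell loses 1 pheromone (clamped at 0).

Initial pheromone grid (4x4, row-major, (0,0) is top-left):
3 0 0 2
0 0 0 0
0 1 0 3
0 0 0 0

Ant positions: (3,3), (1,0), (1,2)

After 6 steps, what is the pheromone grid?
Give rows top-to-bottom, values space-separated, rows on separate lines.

After step 1: ants at (2,3),(0,0),(0,2)
  4 0 1 1
  0 0 0 0
  0 0 0 4
  0 0 0 0
After step 2: ants at (1,3),(0,1),(0,3)
  3 1 0 2
  0 0 0 1
  0 0 0 3
  0 0 0 0
After step 3: ants at (2,3),(0,0),(1,3)
  4 0 0 1
  0 0 0 2
  0 0 0 4
  0 0 0 0
After step 4: ants at (1,3),(0,1),(2,3)
  3 1 0 0
  0 0 0 3
  0 0 0 5
  0 0 0 0
After step 5: ants at (2,3),(0,0),(1,3)
  4 0 0 0
  0 0 0 4
  0 0 0 6
  0 0 0 0
After step 6: ants at (1,3),(0,1),(2,3)
  3 1 0 0
  0 0 0 5
  0 0 0 7
  0 0 0 0

3 1 0 0
0 0 0 5
0 0 0 7
0 0 0 0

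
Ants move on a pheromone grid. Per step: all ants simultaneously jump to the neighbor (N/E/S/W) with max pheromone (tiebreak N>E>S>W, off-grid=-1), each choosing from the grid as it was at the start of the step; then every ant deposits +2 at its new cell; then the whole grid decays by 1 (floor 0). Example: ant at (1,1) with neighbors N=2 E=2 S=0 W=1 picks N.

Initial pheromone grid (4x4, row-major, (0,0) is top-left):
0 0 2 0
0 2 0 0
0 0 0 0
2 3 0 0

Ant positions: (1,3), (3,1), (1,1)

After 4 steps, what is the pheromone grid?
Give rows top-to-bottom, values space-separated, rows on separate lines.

After step 1: ants at (0,3),(3,0),(0,1)
  0 1 1 1
  0 1 0 0
  0 0 0 0
  3 2 0 0
After step 2: ants at (0,2),(3,1),(0,2)
  0 0 4 0
  0 0 0 0
  0 0 0 0
  2 3 0 0
After step 3: ants at (0,3),(3,0),(0,3)
  0 0 3 3
  0 0 0 0
  0 0 0 0
  3 2 0 0
After step 4: ants at (0,2),(3,1),(0,2)
  0 0 6 2
  0 0 0 0
  0 0 0 0
  2 3 0 0

0 0 6 2
0 0 0 0
0 0 0 0
2 3 0 0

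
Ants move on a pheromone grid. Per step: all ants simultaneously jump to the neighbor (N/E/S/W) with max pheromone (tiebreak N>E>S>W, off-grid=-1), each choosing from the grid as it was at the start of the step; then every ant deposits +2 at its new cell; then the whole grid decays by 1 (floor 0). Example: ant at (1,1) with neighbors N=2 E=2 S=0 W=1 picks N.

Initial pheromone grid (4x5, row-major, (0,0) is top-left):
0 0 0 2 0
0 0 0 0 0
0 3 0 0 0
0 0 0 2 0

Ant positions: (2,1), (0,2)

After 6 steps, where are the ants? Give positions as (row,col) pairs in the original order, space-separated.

Step 1: ant0:(2,1)->N->(1,1) | ant1:(0,2)->E->(0,3)
  grid max=3 at (0,3)
Step 2: ant0:(1,1)->S->(2,1) | ant1:(0,3)->E->(0,4)
  grid max=3 at (2,1)
Step 3: ant0:(2,1)->N->(1,1) | ant1:(0,4)->W->(0,3)
  grid max=3 at (0,3)
Step 4: ant0:(1,1)->S->(2,1) | ant1:(0,3)->E->(0,4)
  grid max=3 at (2,1)
Step 5: ant0:(2,1)->N->(1,1) | ant1:(0,4)->W->(0,3)
  grid max=3 at (0,3)
Step 6: ant0:(1,1)->S->(2,1) | ant1:(0,3)->E->(0,4)
  grid max=3 at (2,1)

(2,1) (0,4)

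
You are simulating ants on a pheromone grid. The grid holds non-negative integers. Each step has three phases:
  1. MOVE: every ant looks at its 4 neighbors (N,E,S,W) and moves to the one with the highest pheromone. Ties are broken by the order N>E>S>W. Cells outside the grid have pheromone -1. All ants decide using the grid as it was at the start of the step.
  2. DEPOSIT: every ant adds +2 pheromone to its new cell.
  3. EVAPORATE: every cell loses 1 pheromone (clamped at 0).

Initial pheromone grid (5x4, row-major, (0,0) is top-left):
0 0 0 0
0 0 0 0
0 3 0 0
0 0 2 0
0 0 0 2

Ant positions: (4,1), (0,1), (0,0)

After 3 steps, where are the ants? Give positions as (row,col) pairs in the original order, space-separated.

Step 1: ant0:(4,1)->N->(3,1) | ant1:(0,1)->E->(0,2) | ant2:(0,0)->E->(0,1)
  grid max=2 at (2,1)
Step 2: ant0:(3,1)->N->(2,1) | ant1:(0,2)->W->(0,1) | ant2:(0,1)->E->(0,2)
  grid max=3 at (2,1)
Step 3: ant0:(2,1)->N->(1,1) | ant1:(0,1)->E->(0,2) | ant2:(0,2)->W->(0,1)
  grid max=3 at (0,1)

(1,1) (0,2) (0,1)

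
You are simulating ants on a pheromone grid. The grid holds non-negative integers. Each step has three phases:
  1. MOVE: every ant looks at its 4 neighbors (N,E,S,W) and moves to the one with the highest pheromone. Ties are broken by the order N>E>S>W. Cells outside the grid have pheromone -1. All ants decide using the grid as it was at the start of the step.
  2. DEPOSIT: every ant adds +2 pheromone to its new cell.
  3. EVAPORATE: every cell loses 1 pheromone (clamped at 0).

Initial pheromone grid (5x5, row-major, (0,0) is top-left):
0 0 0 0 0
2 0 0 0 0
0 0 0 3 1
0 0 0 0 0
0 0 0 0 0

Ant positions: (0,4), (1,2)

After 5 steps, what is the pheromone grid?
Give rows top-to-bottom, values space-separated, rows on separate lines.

After step 1: ants at (1,4),(0,2)
  0 0 1 0 0
  1 0 0 0 1
  0 0 0 2 0
  0 0 0 0 0
  0 0 0 0 0
After step 2: ants at (0,4),(0,3)
  0 0 0 1 1
  0 0 0 0 0
  0 0 0 1 0
  0 0 0 0 0
  0 0 0 0 0
After step 3: ants at (0,3),(0,4)
  0 0 0 2 2
  0 0 0 0 0
  0 0 0 0 0
  0 0 0 0 0
  0 0 0 0 0
After step 4: ants at (0,4),(0,3)
  0 0 0 3 3
  0 0 0 0 0
  0 0 0 0 0
  0 0 0 0 0
  0 0 0 0 0
After step 5: ants at (0,3),(0,4)
  0 0 0 4 4
  0 0 0 0 0
  0 0 0 0 0
  0 0 0 0 0
  0 0 0 0 0

0 0 0 4 4
0 0 0 0 0
0 0 0 0 0
0 0 0 0 0
0 0 0 0 0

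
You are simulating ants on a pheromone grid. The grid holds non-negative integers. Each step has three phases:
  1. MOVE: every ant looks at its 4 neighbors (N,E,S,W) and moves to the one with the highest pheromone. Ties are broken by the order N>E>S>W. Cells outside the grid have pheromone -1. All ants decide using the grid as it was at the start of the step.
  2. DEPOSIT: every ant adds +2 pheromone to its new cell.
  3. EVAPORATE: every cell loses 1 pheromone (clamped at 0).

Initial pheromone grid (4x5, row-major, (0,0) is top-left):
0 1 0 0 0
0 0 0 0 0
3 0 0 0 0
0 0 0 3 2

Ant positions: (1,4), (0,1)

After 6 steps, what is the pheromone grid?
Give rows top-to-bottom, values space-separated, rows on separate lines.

After step 1: ants at (0,4),(0,2)
  0 0 1 0 1
  0 0 0 0 0
  2 0 0 0 0
  0 0 0 2 1
After step 2: ants at (1,4),(0,3)
  0 0 0 1 0
  0 0 0 0 1
  1 0 0 0 0
  0 0 0 1 0
After step 3: ants at (0,4),(0,4)
  0 0 0 0 3
  0 0 0 0 0
  0 0 0 0 0
  0 0 0 0 0
After step 4: ants at (1,4),(1,4)
  0 0 0 0 2
  0 0 0 0 3
  0 0 0 0 0
  0 0 0 0 0
After step 5: ants at (0,4),(0,4)
  0 0 0 0 5
  0 0 0 0 2
  0 0 0 0 0
  0 0 0 0 0
After step 6: ants at (1,4),(1,4)
  0 0 0 0 4
  0 0 0 0 5
  0 0 0 0 0
  0 0 0 0 0

0 0 0 0 4
0 0 0 0 5
0 0 0 0 0
0 0 0 0 0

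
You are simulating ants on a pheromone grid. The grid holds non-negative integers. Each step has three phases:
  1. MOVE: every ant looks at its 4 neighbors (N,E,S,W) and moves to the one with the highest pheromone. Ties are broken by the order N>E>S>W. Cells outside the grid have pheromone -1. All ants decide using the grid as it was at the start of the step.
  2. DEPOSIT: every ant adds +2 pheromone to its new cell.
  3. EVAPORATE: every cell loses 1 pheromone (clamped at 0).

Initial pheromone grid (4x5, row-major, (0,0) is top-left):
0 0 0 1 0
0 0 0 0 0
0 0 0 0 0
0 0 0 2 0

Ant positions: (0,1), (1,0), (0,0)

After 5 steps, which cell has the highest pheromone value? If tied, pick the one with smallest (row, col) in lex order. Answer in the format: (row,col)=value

Step 1: ant0:(0,1)->E->(0,2) | ant1:(1,0)->N->(0,0) | ant2:(0,0)->E->(0,1)
  grid max=1 at (0,0)
Step 2: ant0:(0,2)->W->(0,1) | ant1:(0,0)->E->(0,1) | ant2:(0,1)->E->(0,2)
  grid max=4 at (0,1)
Step 3: ant0:(0,1)->E->(0,2) | ant1:(0,1)->E->(0,2) | ant2:(0,2)->W->(0,1)
  grid max=5 at (0,1)
Step 4: ant0:(0,2)->W->(0,1) | ant1:(0,2)->W->(0,1) | ant2:(0,1)->E->(0,2)
  grid max=8 at (0,1)
Step 5: ant0:(0,1)->E->(0,2) | ant1:(0,1)->E->(0,2) | ant2:(0,2)->W->(0,1)
  grid max=9 at (0,1)
Final grid:
  0 9 9 0 0
  0 0 0 0 0
  0 0 0 0 0
  0 0 0 0 0
Max pheromone 9 at (0,1)

Answer: (0,1)=9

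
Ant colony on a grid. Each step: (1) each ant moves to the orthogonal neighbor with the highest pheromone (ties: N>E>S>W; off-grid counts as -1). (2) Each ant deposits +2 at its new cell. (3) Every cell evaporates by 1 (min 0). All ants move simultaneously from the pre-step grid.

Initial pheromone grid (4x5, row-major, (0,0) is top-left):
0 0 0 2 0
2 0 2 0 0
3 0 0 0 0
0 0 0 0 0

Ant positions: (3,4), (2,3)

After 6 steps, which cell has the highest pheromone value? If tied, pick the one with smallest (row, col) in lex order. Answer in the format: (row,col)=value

Step 1: ant0:(3,4)->N->(2,4) | ant1:(2,3)->N->(1,3)
  grid max=2 at (2,0)
Step 2: ant0:(2,4)->N->(1,4) | ant1:(1,3)->N->(0,3)
  grid max=2 at (0,3)
Step 3: ant0:(1,4)->N->(0,4) | ant1:(0,3)->E->(0,4)
  grid max=3 at (0,4)
Step 4: ant0:(0,4)->W->(0,3) | ant1:(0,4)->W->(0,3)
  grid max=4 at (0,3)
Step 5: ant0:(0,3)->E->(0,4) | ant1:(0,3)->E->(0,4)
  grid max=5 at (0,4)
Step 6: ant0:(0,4)->W->(0,3) | ant1:(0,4)->W->(0,3)
  grid max=6 at (0,3)
Final grid:
  0 0 0 6 4
  0 0 0 0 0
  0 0 0 0 0
  0 0 0 0 0
Max pheromone 6 at (0,3)

Answer: (0,3)=6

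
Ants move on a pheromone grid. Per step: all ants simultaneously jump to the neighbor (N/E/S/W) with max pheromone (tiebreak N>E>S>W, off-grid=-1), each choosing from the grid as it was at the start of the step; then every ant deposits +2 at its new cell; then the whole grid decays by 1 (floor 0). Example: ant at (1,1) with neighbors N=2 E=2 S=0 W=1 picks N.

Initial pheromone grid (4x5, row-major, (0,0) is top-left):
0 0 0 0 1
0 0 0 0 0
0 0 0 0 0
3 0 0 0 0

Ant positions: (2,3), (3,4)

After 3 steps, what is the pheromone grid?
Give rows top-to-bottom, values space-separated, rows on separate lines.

After step 1: ants at (1,3),(2,4)
  0 0 0 0 0
  0 0 0 1 0
  0 0 0 0 1
  2 0 0 0 0
After step 2: ants at (0,3),(1,4)
  0 0 0 1 0
  0 0 0 0 1
  0 0 0 0 0
  1 0 0 0 0
After step 3: ants at (0,4),(0,4)
  0 0 0 0 3
  0 0 0 0 0
  0 0 0 0 0
  0 0 0 0 0

0 0 0 0 3
0 0 0 0 0
0 0 0 0 0
0 0 0 0 0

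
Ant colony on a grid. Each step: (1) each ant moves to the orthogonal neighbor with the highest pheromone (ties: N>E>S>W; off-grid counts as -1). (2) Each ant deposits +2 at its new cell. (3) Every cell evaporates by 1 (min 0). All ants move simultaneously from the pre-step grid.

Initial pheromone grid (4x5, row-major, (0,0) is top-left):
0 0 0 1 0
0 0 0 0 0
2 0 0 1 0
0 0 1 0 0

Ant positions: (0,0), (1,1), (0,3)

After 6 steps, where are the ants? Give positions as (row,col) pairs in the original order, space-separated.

Step 1: ant0:(0,0)->E->(0,1) | ant1:(1,1)->N->(0,1) | ant2:(0,3)->E->(0,4)
  grid max=3 at (0,1)
Step 2: ant0:(0,1)->E->(0,2) | ant1:(0,1)->E->(0,2) | ant2:(0,4)->S->(1,4)
  grid max=3 at (0,2)
Step 3: ant0:(0,2)->W->(0,1) | ant1:(0,2)->W->(0,1) | ant2:(1,4)->N->(0,4)
  grid max=5 at (0,1)
Step 4: ant0:(0,1)->E->(0,2) | ant1:(0,1)->E->(0,2) | ant2:(0,4)->S->(1,4)
  grid max=5 at (0,2)
Step 5: ant0:(0,2)->W->(0,1) | ant1:(0,2)->W->(0,1) | ant2:(1,4)->N->(0,4)
  grid max=7 at (0,1)
Step 6: ant0:(0,1)->E->(0,2) | ant1:(0,1)->E->(0,2) | ant2:(0,4)->S->(1,4)
  grid max=7 at (0,2)

(0,2) (0,2) (1,4)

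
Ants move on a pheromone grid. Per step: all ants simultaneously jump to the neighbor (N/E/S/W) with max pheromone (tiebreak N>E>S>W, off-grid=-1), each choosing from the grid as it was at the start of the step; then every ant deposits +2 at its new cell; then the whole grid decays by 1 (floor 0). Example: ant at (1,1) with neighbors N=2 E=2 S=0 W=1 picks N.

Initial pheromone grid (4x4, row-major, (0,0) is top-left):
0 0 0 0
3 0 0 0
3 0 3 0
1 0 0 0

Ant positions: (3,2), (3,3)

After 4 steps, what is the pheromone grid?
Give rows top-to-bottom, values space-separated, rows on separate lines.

After step 1: ants at (2,2),(2,3)
  0 0 0 0
  2 0 0 0
  2 0 4 1
  0 0 0 0
After step 2: ants at (2,3),(2,2)
  0 0 0 0
  1 0 0 0
  1 0 5 2
  0 0 0 0
After step 3: ants at (2,2),(2,3)
  0 0 0 0
  0 0 0 0
  0 0 6 3
  0 0 0 0
After step 4: ants at (2,3),(2,2)
  0 0 0 0
  0 0 0 0
  0 0 7 4
  0 0 0 0

0 0 0 0
0 0 0 0
0 0 7 4
0 0 0 0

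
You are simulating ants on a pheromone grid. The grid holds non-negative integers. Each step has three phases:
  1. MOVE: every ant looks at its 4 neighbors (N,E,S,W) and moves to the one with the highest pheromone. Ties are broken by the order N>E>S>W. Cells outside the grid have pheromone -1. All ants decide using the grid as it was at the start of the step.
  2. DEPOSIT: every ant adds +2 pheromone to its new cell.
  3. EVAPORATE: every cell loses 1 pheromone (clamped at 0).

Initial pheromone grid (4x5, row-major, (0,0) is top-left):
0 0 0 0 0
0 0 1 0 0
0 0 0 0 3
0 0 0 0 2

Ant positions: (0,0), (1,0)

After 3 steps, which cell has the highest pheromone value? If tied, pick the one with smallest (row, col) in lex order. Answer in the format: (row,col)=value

Step 1: ant0:(0,0)->E->(0,1) | ant1:(1,0)->N->(0,0)
  grid max=2 at (2,4)
Step 2: ant0:(0,1)->W->(0,0) | ant1:(0,0)->E->(0,1)
  grid max=2 at (0,0)
Step 3: ant0:(0,0)->E->(0,1) | ant1:(0,1)->W->(0,0)
  grid max=3 at (0,0)
Final grid:
  3 3 0 0 0
  0 0 0 0 0
  0 0 0 0 0
  0 0 0 0 0
Max pheromone 3 at (0,0)

Answer: (0,0)=3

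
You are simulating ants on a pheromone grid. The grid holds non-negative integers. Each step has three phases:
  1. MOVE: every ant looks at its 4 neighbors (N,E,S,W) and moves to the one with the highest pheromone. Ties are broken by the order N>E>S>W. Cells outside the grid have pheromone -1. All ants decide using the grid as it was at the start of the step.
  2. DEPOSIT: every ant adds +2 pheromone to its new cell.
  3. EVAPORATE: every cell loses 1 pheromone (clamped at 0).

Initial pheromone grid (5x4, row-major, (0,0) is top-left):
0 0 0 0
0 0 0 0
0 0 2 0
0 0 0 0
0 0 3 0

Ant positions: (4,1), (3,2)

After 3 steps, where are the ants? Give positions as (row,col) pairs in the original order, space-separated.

Step 1: ant0:(4,1)->E->(4,2) | ant1:(3,2)->S->(4,2)
  grid max=6 at (4,2)
Step 2: ant0:(4,2)->N->(3,2) | ant1:(4,2)->N->(3,2)
  grid max=5 at (4,2)
Step 3: ant0:(3,2)->S->(4,2) | ant1:(3,2)->S->(4,2)
  grid max=8 at (4,2)

(4,2) (4,2)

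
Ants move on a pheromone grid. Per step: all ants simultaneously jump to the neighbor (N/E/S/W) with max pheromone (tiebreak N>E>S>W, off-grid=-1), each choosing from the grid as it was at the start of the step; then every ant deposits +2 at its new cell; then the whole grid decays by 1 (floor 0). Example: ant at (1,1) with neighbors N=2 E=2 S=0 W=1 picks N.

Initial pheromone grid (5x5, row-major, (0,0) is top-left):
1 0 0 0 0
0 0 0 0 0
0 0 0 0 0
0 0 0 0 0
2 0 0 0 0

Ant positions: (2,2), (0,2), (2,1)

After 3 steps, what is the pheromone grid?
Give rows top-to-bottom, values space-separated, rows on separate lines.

After step 1: ants at (1,2),(0,3),(1,1)
  0 0 0 1 0
  0 1 1 0 0
  0 0 0 0 0
  0 0 0 0 0
  1 0 0 0 0
After step 2: ants at (1,1),(0,4),(1,2)
  0 0 0 0 1
  0 2 2 0 0
  0 0 0 0 0
  0 0 0 0 0
  0 0 0 0 0
After step 3: ants at (1,2),(1,4),(1,1)
  0 0 0 0 0
  0 3 3 0 1
  0 0 0 0 0
  0 0 0 0 0
  0 0 0 0 0

0 0 0 0 0
0 3 3 0 1
0 0 0 0 0
0 0 0 0 0
0 0 0 0 0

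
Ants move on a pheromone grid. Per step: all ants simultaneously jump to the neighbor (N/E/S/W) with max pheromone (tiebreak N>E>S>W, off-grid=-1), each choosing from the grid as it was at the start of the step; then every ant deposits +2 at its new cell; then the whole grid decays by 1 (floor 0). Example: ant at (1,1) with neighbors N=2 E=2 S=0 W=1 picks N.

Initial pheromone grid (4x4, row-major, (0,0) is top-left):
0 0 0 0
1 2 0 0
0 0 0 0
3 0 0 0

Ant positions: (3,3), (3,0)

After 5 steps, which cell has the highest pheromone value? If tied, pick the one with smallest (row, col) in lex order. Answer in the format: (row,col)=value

Step 1: ant0:(3,3)->N->(2,3) | ant1:(3,0)->N->(2,0)
  grid max=2 at (3,0)
Step 2: ant0:(2,3)->N->(1,3) | ant1:(2,0)->S->(3,0)
  grid max=3 at (3,0)
Step 3: ant0:(1,3)->N->(0,3) | ant1:(3,0)->N->(2,0)
  grid max=2 at (3,0)
Step 4: ant0:(0,3)->S->(1,3) | ant1:(2,0)->S->(3,0)
  grid max=3 at (3,0)
Step 5: ant0:(1,3)->N->(0,3) | ant1:(3,0)->N->(2,0)
  grid max=2 at (3,0)
Final grid:
  0 0 0 1
  0 0 0 0
  1 0 0 0
  2 0 0 0
Max pheromone 2 at (3,0)

Answer: (3,0)=2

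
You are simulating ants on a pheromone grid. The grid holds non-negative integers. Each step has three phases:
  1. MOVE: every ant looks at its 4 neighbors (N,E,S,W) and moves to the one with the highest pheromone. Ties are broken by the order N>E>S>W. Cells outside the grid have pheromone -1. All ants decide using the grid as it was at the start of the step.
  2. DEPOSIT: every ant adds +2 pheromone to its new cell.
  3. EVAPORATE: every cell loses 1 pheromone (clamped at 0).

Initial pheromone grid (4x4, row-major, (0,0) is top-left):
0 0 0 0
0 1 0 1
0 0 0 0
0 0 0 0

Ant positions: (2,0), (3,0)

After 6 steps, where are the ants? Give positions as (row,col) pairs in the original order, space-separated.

Step 1: ant0:(2,0)->N->(1,0) | ant1:(3,0)->N->(2,0)
  grid max=1 at (1,0)
Step 2: ant0:(1,0)->S->(2,0) | ant1:(2,0)->N->(1,0)
  grid max=2 at (1,0)
Step 3: ant0:(2,0)->N->(1,0) | ant1:(1,0)->S->(2,0)
  grid max=3 at (1,0)
Step 4: ant0:(1,0)->S->(2,0) | ant1:(2,0)->N->(1,0)
  grid max=4 at (1,0)
Step 5: ant0:(2,0)->N->(1,0) | ant1:(1,0)->S->(2,0)
  grid max=5 at (1,0)
Step 6: ant0:(1,0)->S->(2,0) | ant1:(2,0)->N->(1,0)
  grid max=6 at (1,0)

(2,0) (1,0)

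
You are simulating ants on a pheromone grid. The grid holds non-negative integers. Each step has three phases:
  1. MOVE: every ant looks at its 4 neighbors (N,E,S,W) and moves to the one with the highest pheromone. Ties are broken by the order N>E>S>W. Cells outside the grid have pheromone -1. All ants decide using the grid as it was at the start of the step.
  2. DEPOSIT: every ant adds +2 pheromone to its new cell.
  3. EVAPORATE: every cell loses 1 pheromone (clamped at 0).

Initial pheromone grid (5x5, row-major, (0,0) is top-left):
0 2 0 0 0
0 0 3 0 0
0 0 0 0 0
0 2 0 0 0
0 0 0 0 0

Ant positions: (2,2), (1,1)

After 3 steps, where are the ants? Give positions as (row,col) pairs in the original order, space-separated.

Step 1: ant0:(2,2)->N->(1,2) | ant1:(1,1)->E->(1,2)
  grid max=6 at (1,2)
Step 2: ant0:(1,2)->N->(0,2) | ant1:(1,2)->N->(0,2)
  grid max=5 at (1,2)
Step 3: ant0:(0,2)->S->(1,2) | ant1:(0,2)->S->(1,2)
  grid max=8 at (1,2)

(1,2) (1,2)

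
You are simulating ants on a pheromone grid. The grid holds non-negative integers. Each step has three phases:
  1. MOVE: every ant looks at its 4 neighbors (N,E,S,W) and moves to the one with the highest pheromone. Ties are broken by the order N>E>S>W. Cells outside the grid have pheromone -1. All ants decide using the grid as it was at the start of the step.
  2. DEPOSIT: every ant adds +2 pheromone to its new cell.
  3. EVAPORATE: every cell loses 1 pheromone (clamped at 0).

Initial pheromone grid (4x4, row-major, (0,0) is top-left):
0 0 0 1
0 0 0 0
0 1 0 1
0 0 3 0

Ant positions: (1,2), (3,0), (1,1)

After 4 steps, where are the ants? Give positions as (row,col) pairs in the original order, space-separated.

Step 1: ant0:(1,2)->N->(0,2) | ant1:(3,0)->N->(2,0) | ant2:(1,1)->S->(2,1)
  grid max=2 at (2,1)
Step 2: ant0:(0,2)->E->(0,3) | ant1:(2,0)->E->(2,1) | ant2:(2,1)->W->(2,0)
  grid max=3 at (2,1)
Step 3: ant0:(0,3)->S->(1,3) | ant1:(2,1)->W->(2,0) | ant2:(2,0)->E->(2,1)
  grid max=4 at (2,1)
Step 4: ant0:(1,3)->N->(0,3) | ant1:(2,0)->E->(2,1) | ant2:(2,1)->W->(2,0)
  grid max=5 at (2,1)

(0,3) (2,1) (2,0)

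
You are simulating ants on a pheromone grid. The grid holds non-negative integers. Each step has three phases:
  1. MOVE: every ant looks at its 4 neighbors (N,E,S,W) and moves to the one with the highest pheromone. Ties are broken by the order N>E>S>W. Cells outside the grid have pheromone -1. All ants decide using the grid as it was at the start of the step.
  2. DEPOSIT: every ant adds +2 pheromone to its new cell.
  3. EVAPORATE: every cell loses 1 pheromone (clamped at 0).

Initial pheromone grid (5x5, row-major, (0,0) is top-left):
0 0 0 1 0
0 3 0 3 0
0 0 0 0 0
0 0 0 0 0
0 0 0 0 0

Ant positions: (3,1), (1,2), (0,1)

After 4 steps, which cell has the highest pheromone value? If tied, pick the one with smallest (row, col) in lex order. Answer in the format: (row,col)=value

Step 1: ant0:(3,1)->N->(2,1) | ant1:(1,2)->E->(1,3) | ant2:(0,1)->S->(1,1)
  grid max=4 at (1,1)
Step 2: ant0:(2,1)->N->(1,1) | ant1:(1,3)->N->(0,3) | ant2:(1,1)->S->(2,1)
  grid max=5 at (1,1)
Step 3: ant0:(1,1)->S->(2,1) | ant1:(0,3)->S->(1,3) | ant2:(2,1)->N->(1,1)
  grid max=6 at (1,1)
Step 4: ant0:(2,1)->N->(1,1) | ant1:(1,3)->N->(0,3) | ant2:(1,1)->S->(2,1)
  grid max=7 at (1,1)
Final grid:
  0 0 0 1 0
  0 7 0 3 0
  0 4 0 0 0
  0 0 0 0 0
  0 0 0 0 0
Max pheromone 7 at (1,1)

Answer: (1,1)=7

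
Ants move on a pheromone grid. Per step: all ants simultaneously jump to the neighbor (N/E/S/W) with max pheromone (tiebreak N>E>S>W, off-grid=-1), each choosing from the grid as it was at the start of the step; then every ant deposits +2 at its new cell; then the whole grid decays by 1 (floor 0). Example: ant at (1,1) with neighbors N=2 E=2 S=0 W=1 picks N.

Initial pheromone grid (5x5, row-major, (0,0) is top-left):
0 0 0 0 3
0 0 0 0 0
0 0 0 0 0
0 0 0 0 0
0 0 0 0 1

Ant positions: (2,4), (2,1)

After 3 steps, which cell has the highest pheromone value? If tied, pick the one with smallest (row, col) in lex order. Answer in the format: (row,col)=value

Step 1: ant0:(2,4)->N->(1,4) | ant1:(2,1)->N->(1,1)
  grid max=2 at (0,4)
Step 2: ant0:(1,4)->N->(0,4) | ant1:(1,1)->N->(0,1)
  grid max=3 at (0,4)
Step 3: ant0:(0,4)->S->(1,4) | ant1:(0,1)->E->(0,2)
  grid max=2 at (0,4)
Final grid:
  0 0 1 0 2
  0 0 0 0 1
  0 0 0 0 0
  0 0 0 0 0
  0 0 0 0 0
Max pheromone 2 at (0,4)

Answer: (0,4)=2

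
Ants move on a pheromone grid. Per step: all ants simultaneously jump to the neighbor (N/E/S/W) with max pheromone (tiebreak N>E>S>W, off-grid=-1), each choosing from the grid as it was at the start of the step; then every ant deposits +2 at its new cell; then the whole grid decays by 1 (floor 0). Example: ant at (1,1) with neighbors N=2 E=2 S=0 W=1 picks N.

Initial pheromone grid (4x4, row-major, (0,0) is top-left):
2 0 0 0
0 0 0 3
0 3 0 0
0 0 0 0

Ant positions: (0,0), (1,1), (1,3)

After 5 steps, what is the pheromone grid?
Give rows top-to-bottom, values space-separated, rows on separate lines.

After step 1: ants at (0,1),(2,1),(0,3)
  1 1 0 1
  0 0 0 2
  0 4 0 0
  0 0 0 0
After step 2: ants at (0,0),(1,1),(1,3)
  2 0 0 0
  0 1 0 3
  0 3 0 0
  0 0 0 0
After step 3: ants at (0,1),(2,1),(0,3)
  1 1 0 1
  0 0 0 2
  0 4 0 0
  0 0 0 0
After step 4: ants at (0,0),(1,1),(1,3)
  2 0 0 0
  0 1 0 3
  0 3 0 0
  0 0 0 0
After step 5: ants at (0,1),(2,1),(0,3)
  1 1 0 1
  0 0 0 2
  0 4 0 0
  0 0 0 0

1 1 0 1
0 0 0 2
0 4 0 0
0 0 0 0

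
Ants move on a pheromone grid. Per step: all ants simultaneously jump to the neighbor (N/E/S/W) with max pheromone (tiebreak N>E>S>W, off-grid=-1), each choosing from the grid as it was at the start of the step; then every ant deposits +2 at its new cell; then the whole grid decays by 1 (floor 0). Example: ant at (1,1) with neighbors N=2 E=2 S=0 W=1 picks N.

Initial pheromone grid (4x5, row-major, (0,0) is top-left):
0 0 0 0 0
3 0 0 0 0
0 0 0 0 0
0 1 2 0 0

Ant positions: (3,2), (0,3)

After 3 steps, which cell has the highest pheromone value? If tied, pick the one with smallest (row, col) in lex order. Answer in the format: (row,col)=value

Answer: (3,1)=2

Derivation:
Step 1: ant0:(3,2)->W->(3,1) | ant1:(0,3)->E->(0,4)
  grid max=2 at (1,0)
Step 2: ant0:(3,1)->E->(3,2) | ant1:(0,4)->S->(1,4)
  grid max=2 at (3,2)
Step 3: ant0:(3,2)->W->(3,1) | ant1:(1,4)->N->(0,4)
  grid max=2 at (3,1)
Final grid:
  0 0 0 0 1
  0 0 0 0 0
  0 0 0 0 0
  0 2 1 0 0
Max pheromone 2 at (3,1)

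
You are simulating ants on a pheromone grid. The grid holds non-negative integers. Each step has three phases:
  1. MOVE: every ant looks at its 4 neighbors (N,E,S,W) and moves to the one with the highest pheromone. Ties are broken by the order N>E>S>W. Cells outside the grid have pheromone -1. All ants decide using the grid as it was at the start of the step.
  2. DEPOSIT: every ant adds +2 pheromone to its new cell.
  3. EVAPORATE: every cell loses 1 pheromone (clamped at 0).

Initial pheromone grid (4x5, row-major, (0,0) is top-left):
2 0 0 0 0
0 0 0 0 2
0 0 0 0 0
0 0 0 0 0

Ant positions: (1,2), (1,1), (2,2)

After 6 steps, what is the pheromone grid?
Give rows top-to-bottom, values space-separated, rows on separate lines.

After step 1: ants at (0,2),(0,1),(1,2)
  1 1 1 0 0
  0 0 1 0 1
  0 0 0 0 0
  0 0 0 0 0
After step 2: ants at (1,2),(0,2),(0,2)
  0 0 4 0 0
  0 0 2 0 0
  0 0 0 0 0
  0 0 0 0 0
After step 3: ants at (0,2),(1,2),(1,2)
  0 0 5 0 0
  0 0 5 0 0
  0 0 0 0 0
  0 0 0 0 0
After step 4: ants at (1,2),(0,2),(0,2)
  0 0 8 0 0
  0 0 6 0 0
  0 0 0 0 0
  0 0 0 0 0
After step 5: ants at (0,2),(1,2),(1,2)
  0 0 9 0 0
  0 0 9 0 0
  0 0 0 0 0
  0 0 0 0 0
After step 6: ants at (1,2),(0,2),(0,2)
  0 0 12 0 0
  0 0 10 0 0
  0 0 0 0 0
  0 0 0 0 0

0 0 12 0 0
0 0 10 0 0
0 0 0 0 0
0 0 0 0 0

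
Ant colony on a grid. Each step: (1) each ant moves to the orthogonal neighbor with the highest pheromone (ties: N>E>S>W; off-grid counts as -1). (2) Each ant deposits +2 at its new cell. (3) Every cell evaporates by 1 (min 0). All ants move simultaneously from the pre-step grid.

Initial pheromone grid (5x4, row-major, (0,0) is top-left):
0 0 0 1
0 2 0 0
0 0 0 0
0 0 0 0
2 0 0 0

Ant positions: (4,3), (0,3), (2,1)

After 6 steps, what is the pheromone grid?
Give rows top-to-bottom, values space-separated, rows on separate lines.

After step 1: ants at (3,3),(1,3),(1,1)
  0 0 0 0
  0 3 0 1
  0 0 0 0
  0 0 0 1
  1 0 0 0
After step 2: ants at (2,3),(0,3),(0,1)
  0 1 0 1
  0 2 0 0
  0 0 0 1
  0 0 0 0
  0 0 0 0
After step 3: ants at (1,3),(1,3),(1,1)
  0 0 0 0
  0 3 0 3
  0 0 0 0
  0 0 0 0
  0 0 0 0
After step 4: ants at (0,3),(0,3),(0,1)
  0 1 0 3
  0 2 0 2
  0 0 0 0
  0 0 0 0
  0 0 0 0
After step 5: ants at (1,3),(1,3),(1,1)
  0 0 0 2
  0 3 0 5
  0 0 0 0
  0 0 0 0
  0 0 0 0
After step 6: ants at (0,3),(0,3),(0,1)
  0 1 0 5
  0 2 0 4
  0 0 0 0
  0 0 0 0
  0 0 0 0

0 1 0 5
0 2 0 4
0 0 0 0
0 0 0 0
0 0 0 0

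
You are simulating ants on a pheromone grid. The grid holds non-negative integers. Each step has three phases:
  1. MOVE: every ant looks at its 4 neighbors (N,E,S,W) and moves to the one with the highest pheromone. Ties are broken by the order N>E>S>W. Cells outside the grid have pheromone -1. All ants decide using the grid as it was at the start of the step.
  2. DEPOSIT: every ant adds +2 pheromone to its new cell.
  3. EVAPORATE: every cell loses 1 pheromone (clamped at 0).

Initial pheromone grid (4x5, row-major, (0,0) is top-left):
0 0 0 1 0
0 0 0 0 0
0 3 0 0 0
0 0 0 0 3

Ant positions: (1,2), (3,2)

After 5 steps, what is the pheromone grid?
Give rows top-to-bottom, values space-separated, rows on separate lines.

After step 1: ants at (0,2),(2,2)
  0 0 1 0 0
  0 0 0 0 0
  0 2 1 0 0
  0 0 0 0 2
After step 2: ants at (0,3),(2,1)
  0 0 0 1 0
  0 0 0 0 0
  0 3 0 0 0
  0 0 0 0 1
After step 3: ants at (0,4),(1,1)
  0 0 0 0 1
  0 1 0 0 0
  0 2 0 0 0
  0 0 0 0 0
After step 4: ants at (1,4),(2,1)
  0 0 0 0 0
  0 0 0 0 1
  0 3 0 0 0
  0 0 0 0 0
After step 5: ants at (0,4),(1,1)
  0 0 0 0 1
  0 1 0 0 0
  0 2 0 0 0
  0 0 0 0 0

0 0 0 0 1
0 1 0 0 0
0 2 0 0 0
0 0 0 0 0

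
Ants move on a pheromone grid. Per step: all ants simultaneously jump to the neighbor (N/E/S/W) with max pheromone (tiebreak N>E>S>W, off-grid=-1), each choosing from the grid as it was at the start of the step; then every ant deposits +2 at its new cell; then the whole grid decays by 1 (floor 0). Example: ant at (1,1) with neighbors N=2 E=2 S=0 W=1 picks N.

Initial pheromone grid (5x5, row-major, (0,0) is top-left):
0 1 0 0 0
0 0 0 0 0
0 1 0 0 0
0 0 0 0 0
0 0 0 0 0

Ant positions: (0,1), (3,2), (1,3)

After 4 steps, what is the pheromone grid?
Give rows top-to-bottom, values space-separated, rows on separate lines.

After step 1: ants at (0,2),(2,2),(0,3)
  0 0 1 1 0
  0 0 0 0 0
  0 0 1 0 0
  0 0 0 0 0
  0 0 0 0 0
After step 2: ants at (0,3),(1,2),(0,2)
  0 0 2 2 0
  0 0 1 0 0
  0 0 0 0 0
  0 0 0 0 0
  0 0 0 0 0
After step 3: ants at (0,2),(0,2),(0,3)
  0 0 5 3 0
  0 0 0 0 0
  0 0 0 0 0
  0 0 0 0 0
  0 0 0 0 0
After step 4: ants at (0,3),(0,3),(0,2)
  0 0 6 6 0
  0 0 0 0 0
  0 0 0 0 0
  0 0 0 0 0
  0 0 0 0 0

0 0 6 6 0
0 0 0 0 0
0 0 0 0 0
0 0 0 0 0
0 0 0 0 0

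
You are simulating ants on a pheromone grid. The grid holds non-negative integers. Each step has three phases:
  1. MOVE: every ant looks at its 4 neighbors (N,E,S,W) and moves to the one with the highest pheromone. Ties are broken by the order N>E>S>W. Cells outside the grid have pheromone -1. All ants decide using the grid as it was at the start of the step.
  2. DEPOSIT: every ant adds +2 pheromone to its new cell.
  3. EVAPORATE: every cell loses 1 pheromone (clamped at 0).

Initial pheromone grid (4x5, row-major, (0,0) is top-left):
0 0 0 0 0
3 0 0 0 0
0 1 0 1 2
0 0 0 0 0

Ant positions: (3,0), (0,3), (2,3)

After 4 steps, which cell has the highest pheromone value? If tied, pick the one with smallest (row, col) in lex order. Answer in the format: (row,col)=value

Step 1: ant0:(3,0)->N->(2,0) | ant1:(0,3)->E->(0,4) | ant2:(2,3)->E->(2,4)
  grid max=3 at (2,4)
Step 2: ant0:(2,0)->N->(1,0) | ant1:(0,4)->S->(1,4) | ant2:(2,4)->N->(1,4)
  grid max=3 at (1,0)
Step 3: ant0:(1,0)->N->(0,0) | ant1:(1,4)->S->(2,4) | ant2:(1,4)->S->(2,4)
  grid max=5 at (2,4)
Step 4: ant0:(0,0)->S->(1,0) | ant1:(2,4)->N->(1,4) | ant2:(2,4)->N->(1,4)
  grid max=5 at (1,4)
Final grid:
  0 0 0 0 0
  3 0 0 0 5
  0 0 0 0 4
  0 0 0 0 0
Max pheromone 5 at (1,4)

Answer: (1,4)=5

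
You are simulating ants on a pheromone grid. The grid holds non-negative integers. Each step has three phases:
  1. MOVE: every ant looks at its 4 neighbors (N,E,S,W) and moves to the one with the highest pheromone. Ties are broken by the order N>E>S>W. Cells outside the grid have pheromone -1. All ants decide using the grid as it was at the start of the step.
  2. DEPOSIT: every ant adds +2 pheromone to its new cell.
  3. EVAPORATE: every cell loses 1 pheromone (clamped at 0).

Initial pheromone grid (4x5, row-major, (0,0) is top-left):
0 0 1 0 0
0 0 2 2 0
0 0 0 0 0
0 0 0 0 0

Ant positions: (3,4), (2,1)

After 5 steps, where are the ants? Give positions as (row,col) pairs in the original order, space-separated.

Step 1: ant0:(3,4)->N->(2,4) | ant1:(2,1)->N->(1,1)
  grid max=1 at (1,1)
Step 2: ant0:(2,4)->N->(1,4) | ant1:(1,1)->E->(1,2)
  grid max=2 at (1,2)
Step 3: ant0:(1,4)->N->(0,4) | ant1:(1,2)->N->(0,2)
  grid max=1 at (0,2)
Step 4: ant0:(0,4)->S->(1,4) | ant1:(0,2)->S->(1,2)
  grid max=2 at (1,2)
Step 5: ant0:(1,4)->N->(0,4) | ant1:(1,2)->N->(0,2)
  grid max=1 at (0,2)

(0,4) (0,2)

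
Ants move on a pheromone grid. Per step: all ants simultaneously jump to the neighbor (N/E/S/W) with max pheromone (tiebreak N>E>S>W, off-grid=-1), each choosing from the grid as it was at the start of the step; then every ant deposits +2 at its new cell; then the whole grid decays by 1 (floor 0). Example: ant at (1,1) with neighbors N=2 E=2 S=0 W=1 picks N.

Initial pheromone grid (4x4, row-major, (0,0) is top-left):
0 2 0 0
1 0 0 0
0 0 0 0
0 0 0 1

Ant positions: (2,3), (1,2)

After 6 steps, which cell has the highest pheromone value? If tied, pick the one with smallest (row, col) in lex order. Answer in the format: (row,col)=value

Step 1: ant0:(2,3)->S->(3,3) | ant1:(1,2)->N->(0,2)
  grid max=2 at (3,3)
Step 2: ant0:(3,3)->N->(2,3) | ant1:(0,2)->W->(0,1)
  grid max=2 at (0,1)
Step 3: ant0:(2,3)->S->(3,3) | ant1:(0,1)->E->(0,2)
  grid max=2 at (3,3)
Step 4: ant0:(3,3)->N->(2,3) | ant1:(0,2)->W->(0,1)
  grid max=2 at (0,1)
Step 5: ant0:(2,3)->S->(3,3) | ant1:(0,1)->E->(0,2)
  grid max=2 at (3,3)
Step 6: ant0:(3,3)->N->(2,3) | ant1:(0,2)->W->(0,1)
  grid max=2 at (0,1)
Final grid:
  0 2 0 0
  0 0 0 0
  0 0 0 1
  0 0 0 1
Max pheromone 2 at (0,1)

Answer: (0,1)=2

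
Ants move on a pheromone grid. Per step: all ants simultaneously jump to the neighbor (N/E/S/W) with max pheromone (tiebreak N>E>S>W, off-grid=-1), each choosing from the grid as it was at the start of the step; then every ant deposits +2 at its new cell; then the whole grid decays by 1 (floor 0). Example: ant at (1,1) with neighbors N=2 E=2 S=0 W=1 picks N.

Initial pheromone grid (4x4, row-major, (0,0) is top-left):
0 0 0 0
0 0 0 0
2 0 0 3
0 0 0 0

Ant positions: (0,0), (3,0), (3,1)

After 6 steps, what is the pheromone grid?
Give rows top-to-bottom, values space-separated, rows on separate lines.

After step 1: ants at (0,1),(2,0),(2,1)
  0 1 0 0
  0 0 0 0
  3 1 0 2
  0 0 0 0
After step 2: ants at (0,2),(2,1),(2,0)
  0 0 1 0
  0 0 0 0
  4 2 0 1
  0 0 0 0
After step 3: ants at (0,3),(2,0),(2,1)
  0 0 0 1
  0 0 0 0
  5 3 0 0
  0 0 0 0
After step 4: ants at (1,3),(2,1),(2,0)
  0 0 0 0
  0 0 0 1
  6 4 0 0
  0 0 0 0
After step 5: ants at (0,3),(2,0),(2,1)
  0 0 0 1
  0 0 0 0
  7 5 0 0
  0 0 0 0
After step 6: ants at (1,3),(2,1),(2,0)
  0 0 0 0
  0 0 0 1
  8 6 0 0
  0 0 0 0

0 0 0 0
0 0 0 1
8 6 0 0
0 0 0 0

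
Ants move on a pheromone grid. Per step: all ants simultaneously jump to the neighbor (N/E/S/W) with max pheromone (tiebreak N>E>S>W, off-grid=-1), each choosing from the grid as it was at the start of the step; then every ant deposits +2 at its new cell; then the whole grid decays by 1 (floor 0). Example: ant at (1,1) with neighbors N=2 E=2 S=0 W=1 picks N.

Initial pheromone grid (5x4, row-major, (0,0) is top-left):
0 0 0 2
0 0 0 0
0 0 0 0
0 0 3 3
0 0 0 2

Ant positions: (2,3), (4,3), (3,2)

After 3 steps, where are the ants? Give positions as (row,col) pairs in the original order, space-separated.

Step 1: ant0:(2,3)->S->(3,3) | ant1:(4,3)->N->(3,3) | ant2:(3,2)->E->(3,3)
  grid max=8 at (3,3)
Step 2: ant0:(3,3)->W->(3,2) | ant1:(3,3)->W->(3,2) | ant2:(3,3)->W->(3,2)
  grid max=7 at (3,2)
Step 3: ant0:(3,2)->E->(3,3) | ant1:(3,2)->E->(3,3) | ant2:(3,2)->E->(3,3)
  grid max=12 at (3,3)

(3,3) (3,3) (3,3)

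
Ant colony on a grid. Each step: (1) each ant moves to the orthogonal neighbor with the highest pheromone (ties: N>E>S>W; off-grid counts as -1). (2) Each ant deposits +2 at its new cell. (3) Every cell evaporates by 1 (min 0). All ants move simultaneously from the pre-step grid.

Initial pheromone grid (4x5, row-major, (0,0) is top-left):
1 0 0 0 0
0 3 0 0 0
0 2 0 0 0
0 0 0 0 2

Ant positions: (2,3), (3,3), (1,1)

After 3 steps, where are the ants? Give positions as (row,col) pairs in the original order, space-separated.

Step 1: ant0:(2,3)->N->(1,3) | ant1:(3,3)->E->(3,4) | ant2:(1,1)->S->(2,1)
  grid max=3 at (2,1)
Step 2: ant0:(1,3)->N->(0,3) | ant1:(3,4)->N->(2,4) | ant2:(2,1)->N->(1,1)
  grid max=3 at (1,1)
Step 3: ant0:(0,3)->E->(0,4) | ant1:(2,4)->S->(3,4) | ant2:(1,1)->S->(2,1)
  grid max=3 at (2,1)

(0,4) (3,4) (2,1)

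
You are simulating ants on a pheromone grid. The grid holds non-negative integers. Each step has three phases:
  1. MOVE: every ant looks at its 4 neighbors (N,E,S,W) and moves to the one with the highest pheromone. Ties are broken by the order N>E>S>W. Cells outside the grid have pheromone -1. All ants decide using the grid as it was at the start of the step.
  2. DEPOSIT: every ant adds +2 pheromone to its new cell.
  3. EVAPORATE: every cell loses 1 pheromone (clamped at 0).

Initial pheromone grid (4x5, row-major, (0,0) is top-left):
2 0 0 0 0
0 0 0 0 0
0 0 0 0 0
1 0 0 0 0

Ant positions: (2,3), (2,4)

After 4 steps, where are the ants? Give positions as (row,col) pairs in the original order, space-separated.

Step 1: ant0:(2,3)->N->(1,3) | ant1:(2,4)->N->(1,4)
  grid max=1 at (0,0)
Step 2: ant0:(1,3)->E->(1,4) | ant1:(1,4)->W->(1,3)
  grid max=2 at (1,3)
Step 3: ant0:(1,4)->W->(1,3) | ant1:(1,3)->E->(1,4)
  grid max=3 at (1,3)
Step 4: ant0:(1,3)->E->(1,4) | ant1:(1,4)->W->(1,3)
  grid max=4 at (1,3)

(1,4) (1,3)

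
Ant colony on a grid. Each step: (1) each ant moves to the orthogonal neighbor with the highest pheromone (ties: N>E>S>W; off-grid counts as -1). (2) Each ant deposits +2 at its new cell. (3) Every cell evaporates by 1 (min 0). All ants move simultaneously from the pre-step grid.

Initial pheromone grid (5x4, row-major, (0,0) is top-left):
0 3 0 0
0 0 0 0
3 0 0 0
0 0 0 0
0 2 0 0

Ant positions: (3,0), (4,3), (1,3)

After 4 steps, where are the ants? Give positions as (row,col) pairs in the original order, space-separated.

Step 1: ant0:(3,0)->N->(2,0) | ant1:(4,3)->N->(3,3) | ant2:(1,3)->N->(0,3)
  grid max=4 at (2,0)
Step 2: ant0:(2,0)->N->(1,0) | ant1:(3,3)->N->(2,3) | ant2:(0,3)->S->(1,3)
  grid max=3 at (2,0)
Step 3: ant0:(1,0)->S->(2,0) | ant1:(2,3)->N->(1,3) | ant2:(1,3)->S->(2,3)
  grid max=4 at (2,0)
Step 4: ant0:(2,0)->N->(1,0) | ant1:(1,3)->S->(2,3) | ant2:(2,3)->N->(1,3)
  grid max=3 at (1,3)

(1,0) (2,3) (1,3)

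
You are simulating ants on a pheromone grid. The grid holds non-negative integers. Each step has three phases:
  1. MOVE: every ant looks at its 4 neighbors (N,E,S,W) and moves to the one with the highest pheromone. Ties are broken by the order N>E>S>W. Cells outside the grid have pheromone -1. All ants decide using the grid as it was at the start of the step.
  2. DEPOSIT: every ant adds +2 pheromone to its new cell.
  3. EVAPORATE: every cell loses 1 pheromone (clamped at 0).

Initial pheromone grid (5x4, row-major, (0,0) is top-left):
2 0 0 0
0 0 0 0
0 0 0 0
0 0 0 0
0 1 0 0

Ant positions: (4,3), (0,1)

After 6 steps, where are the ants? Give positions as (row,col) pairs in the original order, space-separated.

Step 1: ant0:(4,3)->N->(3,3) | ant1:(0,1)->W->(0,0)
  grid max=3 at (0,0)
Step 2: ant0:(3,3)->N->(2,3) | ant1:(0,0)->E->(0,1)
  grid max=2 at (0,0)
Step 3: ant0:(2,3)->N->(1,3) | ant1:(0,1)->W->(0,0)
  grid max=3 at (0,0)
Step 4: ant0:(1,3)->N->(0,3) | ant1:(0,0)->E->(0,1)
  grid max=2 at (0,0)
Step 5: ant0:(0,3)->S->(1,3) | ant1:(0,1)->W->(0,0)
  grid max=3 at (0,0)
Step 6: ant0:(1,3)->N->(0,3) | ant1:(0,0)->E->(0,1)
  grid max=2 at (0,0)

(0,3) (0,1)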